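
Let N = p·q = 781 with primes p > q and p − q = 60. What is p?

Since p = q + 60, we have 781 = q(q + 60), so q² + 60q − 781 = 0.
Discriminant: 60² + 4·781 = 3600 + 3124 = 6724; √6724 = 82.
q = (−60 + 82)/2 = 11, and p = q + 60 = 71.
Check: 11 · 71 = 781.

71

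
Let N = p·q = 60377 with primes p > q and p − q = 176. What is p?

Since p = q + 176, we have 60377 = q(q + 176), so q² + 176q − 60377 = 0.
Discriminant: 176² + 4·60377 = 30976 + 241508 = 272484; √272484 = 522.
q = (−176 + 522)/2 = 173, and p = q + 176 = 349.
Check: 173 · 349 = 60377.

349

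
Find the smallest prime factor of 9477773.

9477773 is odd.
Digit sum 44, not divisible by 3.
Ends in 3: not divisible by 5.
7: 9477773 = 7·1353967 + 4
11: 9477773 = 11·861615 + 8
13: 9477773 = 13·729059 + 6
17: 9477773 = 17·557516 + 1
19: 9477773 = 19·498830 + 3
23: 9477773 = 23·412077 + 2
29: 9477773 = 29·326819 + 22
31: 9477773 = 31·305734 + 19
37: 9477773 = 37·256156 + 1
41: 9477773 = 41·231165 + 8
43: 9477773 = 43·220413 + 14
47: 9477773 = 47·201654 + 35
53: 9477773 = 53·178825 + 48
59: 9477773 = 59·160640 + 13
61: 9477773 = 61·155373 + 20
67: 9477773 = 67·141459 + 20
71: 9477773 = 71·133489 + 54
73: 9477773 = 73·129832 + 37
79: 9477773 = 79·119971 + 64
83: 9477773 = 83·114190 + 3
89: 9477773 = 89·106491 + 74
97: 9477773 = 97·97709

97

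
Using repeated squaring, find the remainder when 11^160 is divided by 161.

11^1 ≡ 11 (mod 161)
11^2 ≡ 11^2 = 121 ≡ 121 (mod 161)
11^4 ≡ 121^2 = 14641 ≡ 151 (mod 161)
11^8 ≡ 151^2 = 22801 ≡ 100 (mod 161)
11^16 ≡ 100^2 = 10000 ≡ 18 (mod 161)
11^32 ≡ 18^2 = 324 ≡ 2 (mod 161)
11^64 ≡ 2^2 = 4 ≡ 4 (mod 161)
11^128 ≡ 4^2 = 16 ≡ 16 (mod 161)
160 = 128 + 32 in binary powers of 2.
So 11^160 ≡ 16 · 2 ≡ 32 (mod 161).
Since 32 ≠ 1, base 11 is a Fermat witness: 161 is composite.

32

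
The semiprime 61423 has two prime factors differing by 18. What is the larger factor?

257

Since p = q + 18, we have 61423 = q(q + 18), so q² + 18q − 61423 = 0.
Discriminant: 18² + 4·61423 = 324 + 245692 = 246016; √246016 = 496.
q = (−18 + 496)/2 = 239, and p = q + 18 = 257.
Check: 239 · 257 = 61423.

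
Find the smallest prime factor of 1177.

11

1177 is odd.
Digit sum 16, not divisible by 3.
Ends in 7: not divisible by 5.
7: 1177 = 7·168 + 1
11: 1177 = 11·107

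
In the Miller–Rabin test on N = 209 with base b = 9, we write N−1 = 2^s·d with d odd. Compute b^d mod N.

25

209 − 1 = 208 = 2^4 · 13, so d = 13.
9^1 ≡ 9 (mod 209)
9^2 ≡ 9^2 = 81 ≡ 81 (mod 209)
9^4 ≡ 81^2 = 6561 ≡ 82 (mod 209)
9^8 ≡ 82^2 = 6724 ≡ 36 (mod 209)
13 = 8 + 4 + 1 in binary powers of 2.
So 9^13 ≡ 36 · 82 · 9 ≡ 25 (mod 209).
Squaring chain: 25 → 207 → 4 → 16; never reaches −1, so base 9 is a Miller–Rabin witness that 209 is composite.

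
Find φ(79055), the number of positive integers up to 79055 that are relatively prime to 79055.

62208

Factor: 79055 = 5 · 97 · 163.
φ(79055) = (5−1) · (97−1) · (163−1) = 4 · 96 · 162 = 62208.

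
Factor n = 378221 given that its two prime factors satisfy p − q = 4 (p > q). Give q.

613

Since p = q + 4, we have 378221 = q(q + 4), so q² + 4q − 378221 = 0.
Discriminant: 4² + 4·378221 = 16 + 1512884 = 1512900; √1512900 = 1230.
q = (−4 + 1230)/2 = 613, and p = q + 4 = 617.
Check: 613 · 617 = 378221.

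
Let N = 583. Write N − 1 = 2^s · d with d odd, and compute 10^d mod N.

583 − 1 = 582 = 2^1 · 291, so d = 291.
10^1 ≡ 10 (mod 583)
10^2 ≡ 10^2 = 100 ≡ 100 (mod 583)
10^4 ≡ 100^2 = 10000 ≡ 89 (mod 583)
10^8 ≡ 89^2 = 7921 ≡ 342 (mod 583)
10^16 ≡ 342^2 = 116964 ≡ 364 (mod 583)
10^32 ≡ 364^2 = 132496 ≡ 155 (mod 583)
10^64 ≡ 155^2 = 24025 ≡ 122 (mod 583)
10^128 ≡ 122^2 = 14884 ≡ 309 (mod 583)
10^256 ≡ 309^2 = 95481 ≡ 452 (mod 583)
291 = 256 + 32 + 2 + 1 in binary powers of 2.
So 10^291 ≡ 452 · 155 · 100 · 10 ≡ 307 (mod 583).
Squaring chain: 307; never reaches −1, so base 10 is a Miller–Rabin witness that 583 is composite.

307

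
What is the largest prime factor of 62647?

62647 = 13 · 4819
4819 = 61 · 79
79 is prime.
So 62647 = 13 · 61 · 79; the largest prime factor is 79.

79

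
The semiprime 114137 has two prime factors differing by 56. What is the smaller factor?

Since p = q + 56, we have 114137 = q(q + 56), so q² + 56q − 114137 = 0.
Discriminant: 56² + 4·114137 = 3136 + 456548 = 459684; √459684 = 678.
q = (−56 + 678)/2 = 311, and p = q + 56 = 367.
Check: 311 · 367 = 114137.

311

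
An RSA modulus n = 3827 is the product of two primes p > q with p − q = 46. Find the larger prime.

89

Since p = q + 46, we have 3827 = q(q + 46), so q² + 46q − 3827 = 0.
Discriminant: 46² + 4·3827 = 2116 + 15308 = 17424; √17424 = 132.
q = (−46 + 132)/2 = 43, and p = q + 46 = 89.
Check: 43 · 89 = 3827.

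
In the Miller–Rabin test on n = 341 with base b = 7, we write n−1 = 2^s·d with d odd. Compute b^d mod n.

341 − 1 = 340 = 2^2 · 85, so d = 85.
7^1 ≡ 7 (mod 341)
7^2 ≡ 7^2 = 49 ≡ 49 (mod 341)
7^4 ≡ 49^2 = 2401 ≡ 14 (mod 341)
7^8 ≡ 14^2 = 196 ≡ 196 (mod 341)
7^16 ≡ 196^2 = 38416 ≡ 224 (mod 341)
7^32 ≡ 224^2 = 50176 ≡ 49 (mod 341)
7^64 ≡ 49^2 = 2401 ≡ 14 (mod 341)
85 = 64 + 16 + 4 + 1 in binary powers of 2.
So 7^85 ≡ 14 · 224 · 14 · 7 ≡ 87 (mod 341).
Squaring chain: 87 → 67; never reaches −1, so base 7 is a Miller–Rabin witness that 341 is composite.

87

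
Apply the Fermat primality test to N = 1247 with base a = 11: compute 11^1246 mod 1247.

173

11^1 ≡ 11 (mod 1247)
11^2 ≡ 11^2 = 121 ≡ 121 (mod 1247)
11^4 ≡ 121^2 = 14641 ≡ 924 (mod 1247)
11^8 ≡ 924^2 = 853776 ≡ 828 (mod 1247)
11^16 ≡ 828^2 = 685584 ≡ 981 (mod 1247)
11^32 ≡ 981^2 = 962361 ≡ 924 (mod 1247)
11^64 ≡ 924^2 = 853776 ≡ 828 (mod 1247)
11^128 ≡ 828^2 = 685584 ≡ 981 (mod 1247)
11^256 ≡ 981^2 = 962361 ≡ 924 (mod 1247)
11^512 ≡ 924^2 = 853776 ≡ 828 (mod 1247)
11^1024 ≡ 828^2 = 685584 ≡ 981 (mod 1247)
1246 = 1024 + 128 + 64 + 16 + 8 + 4 + 2 in binary powers of 2.
So 11^1246 ≡ 981 · 981 · 828 · 981 · 828 · 924 · 121 ≡ 173 (mod 1247).
Since 173 ≠ 1, base 11 is a Fermat witness: 1247 is composite.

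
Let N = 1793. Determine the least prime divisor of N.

11

1793 is odd.
Digit sum 20, not divisible by 3.
Ends in 3: not divisible by 5.
7: 1793 = 7·256 + 1
11: 1793 = 11·163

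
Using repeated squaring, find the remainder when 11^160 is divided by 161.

11^1 ≡ 11 (mod 161)
11^2 ≡ 11^2 = 121 ≡ 121 (mod 161)
11^4 ≡ 121^2 = 14641 ≡ 151 (mod 161)
11^8 ≡ 151^2 = 22801 ≡ 100 (mod 161)
11^16 ≡ 100^2 = 10000 ≡ 18 (mod 161)
11^32 ≡ 18^2 = 324 ≡ 2 (mod 161)
11^64 ≡ 2^2 = 4 ≡ 4 (mod 161)
11^128 ≡ 4^2 = 16 ≡ 16 (mod 161)
160 = 128 + 32 in binary powers of 2.
So 11^160 ≡ 16 · 2 ≡ 32 (mod 161).
Since 32 ≠ 1, base 11 is a Fermat witness: 161 is composite.

32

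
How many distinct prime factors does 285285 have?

6

285285 = 3 · 95095
95095 = 5 · 19019
19019 = 7 · 2717
2717 = 11 · 247
247 = 13 · 19
285285 = 3 · 5 · 7 · 11 · 13 · 19, which has 6 distinct prime factors.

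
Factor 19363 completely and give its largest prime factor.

19363 = 17 · 1139
1139 = 17 · 67
67 is prime.
So 19363 = 17^2 · 67; the largest prime factor is 67.

67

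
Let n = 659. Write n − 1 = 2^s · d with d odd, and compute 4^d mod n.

659 − 1 = 658 = 2^1 · 329, so d = 329.
4^1 ≡ 4 (mod 659)
4^2 ≡ 4^2 = 16 ≡ 16 (mod 659)
4^4 ≡ 16^2 = 256 ≡ 256 (mod 659)
4^8 ≡ 256^2 = 65536 ≡ 295 (mod 659)
4^16 ≡ 295^2 = 87025 ≡ 37 (mod 659)
4^32 ≡ 37^2 = 1369 ≡ 51 (mod 659)
4^64 ≡ 51^2 = 2601 ≡ 624 (mod 659)
4^128 ≡ 624^2 = 389376 ≡ 566 (mod 659)
4^256 ≡ 566^2 = 320356 ≡ 82 (mod 659)
329 = 256 + 64 + 8 + 1 in binary powers of 2.
So 4^329 ≡ 82 · 624 · 295 · 4 ≡ 1 (mod 659).
Since 4^d ≡ 1 (mod 659), base 4 does not prove 659 composite.

1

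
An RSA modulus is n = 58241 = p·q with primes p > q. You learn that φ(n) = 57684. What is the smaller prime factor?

139

φ(n) = (p−1)(q−1) = n − (p+q) + 1, so p + q = 58241 − 57684 + 1 = 558.
p and q are the roots of t² − 558t + 58241 = 0.
Discriminant: 558² − 4·58241 = 311364 − 232964 = 78400; √78400 = 280.
q = (558 − 280)/2 = 139, p = (558 + 280)/2 = 419.
Check: 139 · 419 = 58241.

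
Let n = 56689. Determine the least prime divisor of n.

83

56689 is odd.
Digit sum 34, not divisible by 3.
Ends in 9: not divisible by 5.
7: 56689 = 7·8098 + 3
11: 56689 = 11·5153 + 6
13: 56689 = 13·4360 + 9
17: 56689 = 17·3334 + 11
19: 56689 = 19·2983 + 12
23: 56689 = 23·2464 + 17
29: 56689 = 29·1954 + 23
31: 56689 = 31·1828 + 21
37: 56689 = 37·1532 + 5
41: 56689 = 41·1382 + 27
43: 56689 = 43·1318 + 15
47: 56689 = 47·1206 + 7
53: 56689 = 53·1069 + 32
59: 56689 = 59·960 + 49
61: 56689 = 61·929 + 20
67: 56689 = 67·846 + 7
71: 56689 = 71·798 + 31
73: 56689 = 73·776 + 41
79: 56689 = 79·717 + 46
83: 56689 = 83·683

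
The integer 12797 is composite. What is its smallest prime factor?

67

12797 is odd.
Digit sum 26, not divisible by 3.
Ends in 7: not divisible by 5.
7: 12797 = 7·1828 + 1
11: 12797 = 11·1163 + 4
13: 12797 = 13·984 + 5
17: 12797 = 17·752 + 13
19: 12797 = 19·673 + 10
23: 12797 = 23·556 + 9
29: 12797 = 29·441 + 8
31: 12797 = 31·412 + 25
37: 12797 = 37·345 + 32
41: 12797 = 41·312 + 5
43: 12797 = 43·297 + 26
47: 12797 = 47·272 + 13
53: 12797 = 53·241 + 24
59: 12797 = 59·216 + 53
61: 12797 = 61·209 + 48
67: 12797 = 67·191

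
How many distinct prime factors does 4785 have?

4

4785 = 3 · 1595
1595 = 5 · 319
319 = 11 · 29
4785 = 3 · 5 · 11 · 29, which has 4 distinct prime factors.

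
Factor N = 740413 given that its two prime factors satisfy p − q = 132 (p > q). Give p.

Since p = q + 132, we have 740413 = q(q + 132), so q² + 132q − 740413 = 0.
Discriminant: 132² + 4·740413 = 17424 + 2961652 = 2979076; √2979076 = 1726.
q = (−132 + 1726)/2 = 797, and p = q + 132 = 929.
Check: 797 · 929 = 740413.

929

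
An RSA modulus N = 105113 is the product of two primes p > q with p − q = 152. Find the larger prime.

Since p = q + 152, we have 105113 = q(q + 152), so q² + 152q − 105113 = 0.
Discriminant: 152² + 4·105113 = 23104 + 420452 = 443556; √443556 = 666.
q = (−152 + 666)/2 = 257, and p = q + 152 = 409.
Check: 257 · 409 = 105113.

409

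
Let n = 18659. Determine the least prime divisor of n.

18659 is odd.
Digit sum 29, not divisible by 3.
Ends in 9: not divisible by 5.
7: 18659 = 7·2665 + 4
11: 18659 = 11·1696 + 3
13: 18659 = 13·1435 + 4
17: 18659 = 17·1097 + 10
19: 18659 = 19·982 + 1
23: 18659 = 23·811 + 6
29: 18659 = 29·643 + 12
31: 18659 = 31·601 + 28
37: 18659 = 37·504 + 11
41: 18659 = 41·455 + 4
43: 18659 = 43·433 + 40
47: 18659 = 47·397

47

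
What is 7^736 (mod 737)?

7^1 ≡ 7 (mod 737)
7^2 ≡ 7^2 = 49 ≡ 49 (mod 737)
7^4 ≡ 49^2 = 2401 ≡ 190 (mod 737)
7^8 ≡ 190^2 = 36100 ≡ 724 (mod 737)
7^16 ≡ 724^2 = 524176 ≡ 169 (mod 737)
7^32 ≡ 169^2 = 28561 ≡ 555 (mod 737)
7^64 ≡ 555^2 = 308025 ≡ 696 (mod 737)
7^128 ≡ 696^2 = 484416 ≡ 207 (mod 737)
7^256 ≡ 207^2 = 42849 ≡ 103 (mod 737)
7^512 ≡ 103^2 = 10609 ≡ 291 (mod 737)
736 = 512 + 128 + 64 + 32 in binary powers of 2.
So 7^736 ≡ 291 · 207 · 696 · 555 ≡ 301 (mod 737).
Since 301 ≠ 1, base 7 is a Fermat witness: 737 is composite.

301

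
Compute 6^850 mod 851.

147

6^1 ≡ 6 (mod 851)
6^2 ≡ 6^2 = 36 ≡ 36 (mod 851)
6^4 ≡ 36^2 = 1296 ≡ 445 (mod 851)
6^8 ≡ 445^2 = 198025 ≡ 593 (mod 851)
6^16 ≡ 593^2 = 351649 ≡ 186 (mod 851)
6^32 ≡ 186^2 = 34596 ≡ 556 (mod 851)
6^64 ≡ 556^2 = 309136 ≡ 223 (mod 851)
6^128 ≡ 223^2 = 49729 ≡ 371 (mod 851)
6^256 ≡ 371^2 = 137641 ≡ 630 (mod 851)
6^512 ≡ 630^2 = 396900 ≡ 334 (mod 851)
850 = 512 + 256 + 64 + 16 + 2 in binary powers of 2.
So 6^850 ≡ 334 · 630 · 223 · 186 · 36 ≡ 147 (mod 851).
Since 147 ≠ 1, base 6 is a Fermat witness: 851 is composite.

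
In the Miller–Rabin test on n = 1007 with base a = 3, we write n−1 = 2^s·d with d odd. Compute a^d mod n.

298

1007 − 1 = 1006 = 2^1 · 503, so d = 503.
3^1 ≡ 3 (mod 1007)
3^2 ≡ 3^2 = 9 ≡ 9 (mod 1007)
3^4 ≡ 9^2 = 81 ≡ 81 (mod 1007)
3^8 ≡ 81^2 = 6561 ≡ 519 (mod 1007)
3^16 ≡ 519^2 = 269361 ≡ 492 (mod 1007)
3^32 ≡ 492^2 = 242064 ≡ 384 (mod 1007)
3^64 ≡ 384^2 = 147456 ≡ 434 (mod 1007)
3^128 ≡ 434^2 = 188356 ≡ 47 (mod 1007)
3^256 ≡ 47^2 = 2209 ≡ 195 (mod 1007)
503 = 256 + 128 + 64 + 32 + 16 + 4 + 2 + 1 in binary powers of 2.
So 3^503 ≡ 195 · 47 · 434 · 384 · 492 · 81 · 9 · 3 ≡ 298 (mod 1007).
Squaring chain: 298; never reaches −1, so base 3 is a Miller–Rabin witness that 1007 is composite.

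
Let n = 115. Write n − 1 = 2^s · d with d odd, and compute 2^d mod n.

115 − 1 = 114 = 2^1 · 57, so d = 57.
2^1 ≡ 2 (mod 115)
2^2 ≡ 2^2 = 4 ≡ 4 (mod 115)
2^4 ≡ 4^2 = 16 ≡ 16 (mod 115)
2^8 ≡ 16^2 = 256 ≡ 26 (mod 115)
2^16 ≡ 26^2 = 676 ≡ 101 (mod 115)
2^32 ≡ 101^2 = 10201 ≡ 81 (mod 115)
57 = 32 + 16 + 8 + 1 in binary powers of 2.
So 2^57 ≡ 81 · 101 · 26 · 2 ≡ 27 (mod 115).
Squaring chain: 27; never reaches −1, so base 2 is a Miller–Rabin witness that 115 is composite.

27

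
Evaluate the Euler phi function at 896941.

Factor: 896941 = 29 · 157 · 197.
φ(896941) = (29−1) · (157−1) · (197−1) = 28 · 156 · 196 = 856128.

856128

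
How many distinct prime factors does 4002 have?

4

4002 = 2 · 2001
2001 = 3 · 667
667 = 23 · 29
4002 = 2 · 3 · 23 · 29, which has 4 distinct prime factors.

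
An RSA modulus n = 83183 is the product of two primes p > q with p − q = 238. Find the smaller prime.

193

Since p = q + 238, we have 83183 = q(q + 238), so q² + 238q − 83183 = 0.
Discriminant: 238² + 4·83183 = 56644 + 332732 = 389376; √389376 = 624.
q = (−238 + 624)/2 = 193, and p = q + 238 = 431.
Check: 193 · 431 = 83183.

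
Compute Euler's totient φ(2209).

Factor: 2209 = 47^2.
φ(2209) = 47^1·(47−1) = 2162.

2162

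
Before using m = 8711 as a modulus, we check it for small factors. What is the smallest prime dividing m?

8711 is odd.
Digit sum 17, not divisible by 3.
Ends in 1: not divisible by 5.
7: 8711 = 7·1244 + 3
11: 8711 = 11·791 + 10
13: 8711 = 13·670 + 1
17: 8711 = 17·512 + 7
19: 8711 = 19·458 + 9
23: 8711 = 23·378 + 17
29: 8711 = 29·300 + 11
31: 8711 = 31·281

31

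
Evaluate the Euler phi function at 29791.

Factor: 29791 = 31^3.
φ(29791) = 31^2·(31−1) = 28830.

28830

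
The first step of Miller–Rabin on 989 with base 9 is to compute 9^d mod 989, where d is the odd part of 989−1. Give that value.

744

989 − 1 = 988 = 2^2 · 247, so d = 247.
9^1 ≡ 9 (mod 989)
9^2 ≡ 9^2 = 81 ≡ 81 (mod 989)
9^4 ≡ 81^2 = 6561 ≡ 627 (mod 989)
9^8 ≡ 627^2 = 393129 ≡ 496 (mod 989)
9^16 ≡ 496^2 = 246016 ≡ 744 (mod 989)
9^32 ≡ 744^2 = 553536 ≡ 685 (mod 989)
9^64 ≡ 685^2 = 469225 ≡ 439 (mod 989)
9^128 ≡ 439^2 = 192721 ≡ 855 (mod 989)
247 = 128 + 64 + 32 + 16 + 4 + 2 + 1 in binary powers of 2.
So 9^247 ≡ 855 · 439 · 685 · 744 · 627 · 81 · 9 ≡ 744 (mod 989).
Squaring chain: 744 → 685; never reaches −1, so base 9 is a Miller–Rabin witness that 989 is composite.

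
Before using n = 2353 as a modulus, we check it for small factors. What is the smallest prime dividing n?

13

2353 is odd.
Digit sum 13, not divisible by 3.
Ends in 3: not divisible by 5.
7: 2353 = 7·336 + 1
11: 2353 = 11·213 + 10
13: 2353 = 13·181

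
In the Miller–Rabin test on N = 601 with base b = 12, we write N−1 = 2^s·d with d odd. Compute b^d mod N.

1

601 − 1 = 600 = 2^3 · 75, so d = 75.
12^1 ≡ 12 (mod 601)
12^2 ≡ 12^2 = 144 ≡ 144 (mod 601)
12^4 ≡ 144^2 = 20736 ≡ 302 (mod 601)
12^8 ≡ 302^2 = 91204 ≡ 453 (mod 601)
12^16 ≡ 453^2 = 205209 ≡ 268 (mod 601)
12^32 ≡ 268^2 = 71824 ≡ 305 (mod 601)
12^64 ≡ 305^2 = 93025 ≡ 471 (mod 601)
75 = 64 + 8 + 2 + 1 in binary powers of 2.
So 12^75 ≡ 471 · 453 · 144 · 12 ≡ 1 (mod 601).
Since 12^d ≡ 1 (mod 601), base 12 does not prove 601 composite.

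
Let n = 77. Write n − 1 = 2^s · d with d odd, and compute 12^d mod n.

12

77 − 1 = 76 = 2^2 · 19, so d = 19.
12^1 ≡ 12 (mod 77)
12^2 ≡ 12^2 = 144 ≡ 67 (mod 77)
12^4 ≡ 67^2 = 4489 ≡ 23 (mod 77)
12^8 ≡ 23^2 = 529 ≡ 67 (mod 77)
12^16 ≡ 67^2 = 4489 ≡ 23 (mod 77)
19 = 16 + 2 + 1 in binary powers of 2.
So 12^19 ≡ 23 · 67 · 12 ≡ 12 (mod 77).
Squaring chain: 12 → 67; never reaches −1, so base 12 is a Miller–Rabin witness that 77 is composite.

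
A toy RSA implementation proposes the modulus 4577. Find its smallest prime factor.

23

4577 is odd.
Digit sum 23, not divisible by 3.
Ends in 7: not divisible by 5.
7: 4577 = 7·653 + 6
11: 4577 = 11·416 + 1
13: 4577 = 13·352 + 1
17: 4577 = 17·269 + 4
19: 4577 = 19·240 + 17
23: 4577 = 23·199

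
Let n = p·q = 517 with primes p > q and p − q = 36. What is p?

Since p = q + 36, we have 517 = q(q + 36), so q² + 36q − 517 = 0.
Discriminant: 36² + 4·517 = 1296 + 2068 = 3364; √3364 = 58.
q = (−36 + 58)/2 = 11, and p = q + 36 = 47.
Check: 11 · 47 = 517.

47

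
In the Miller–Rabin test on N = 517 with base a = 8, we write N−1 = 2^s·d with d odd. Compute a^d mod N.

238

517 − 1 = 516 = 2^2 · 129, so d = 129.
8^1 ≡ 8 (mod 517)
8^2 ≡ 8^2 = 64 ≡ 64 (mod 517)
8^4 ≡ 64^2 = 4096 ≡ 477 (mod 517)
8^8 ≡ 477^2 = 227529 ≡ 49 (mod 517)
8^16 ≡ 49^2 = 2401 ≡ 333 (mod 517)
8^32 ≡ 333^2 = 110889 ≡ 251 (mod 517)
8^64 ≡ 251^2 = 63001 ≡ 444 (mod 517)
8^128 ≡ 444^2 = 197136 ≡ 159 (mod 517)
129 = 128 + 1 in binary powers of 2.
So 8^129 ≡ 159 · 8 ≡ 238 (mod 517).
Squaring chain: 238 → 291; never reaches −1, so base 8 is a Miller–Rabin witness that 517 is composite.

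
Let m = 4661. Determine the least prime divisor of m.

59

4661 is odd.
Digit sum 17, not divisible by 3.
Ends in 1: not divisible by 5.
7: 4661 = 7·665 + 6
11: 4661 = 11·423 + 8
13: 4661 = 13·358 + 7
17: 4661 = 17·274 + 3
19: 4661 = 19·245 + 6
23: 4661 = 23·202 + 15
29: 4661 = 29·160 + 21
31: 4661 = 31·150 + 11
37: 4661 = 37·125 + 36
41: 4661 = 41·113 + 28
43: 4661 = 43·108 + 17
47: 4661 = 47·99 + 8
53: 4661 = 53·87 + 50
59: 4661 = 59·79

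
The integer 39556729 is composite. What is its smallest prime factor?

73

39556729 is odd.
Digit sum 46, not divisible by 3.
Ends in 9: not divisible by 5.
7: 39556729 = 7·5650961 + 2
11: 39556729 = 11·3596066 + 3
13: 39556729 = 13·3042825 + 4
17: 39556729 = 17·2326866 + 7
19: 39556729 = 19·2081933 + 2
23: 39556729 = 23·1719857 + 18
29: 39556729 = 29·1364025 + 4
31: 39556729 = 31·1276023 + 16
37: 39556729 = 37·1069100 + 29
41: 39556729 = 41·964798 + 11
43: 39556729 = 43·919923 + 40
47: 39556729 = 47·841632 + 25
53: 39556729 = 53·746353 + 20
59: 39556729 = 59·670453 + 2
61: 39556729 = 61·648470 + 59
67: 39556729 = 67·590398 + 63
71: 39556729 = 71·557137 + 2
73: 39556729 = 73·541873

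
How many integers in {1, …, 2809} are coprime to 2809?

2756

Factor: 2809 = 53^2.
φ(2809) = 53^1·(53−1) = 2756.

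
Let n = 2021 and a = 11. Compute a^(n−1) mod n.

11^1 ≡ 11 (mod 2021)
11^2 ≡ 11^2 = 121 ≡ 121 (mod 2021)
11^4 ≡ 121^2 = 14641 ≡ 494 (mod 2021)
11^8 ≡ 494^2 = 244036 ≡ 1516 (mod 2021)
11^16 ≡ 1516^2 = 2298256 ≡ 379 (mod 2021)
11^32 ≡ 379^2 = 143641 ≡ 150 (mod 2021)
11^64 ≡ 150^2 = 22500 ≡ 269 (mod 2021)
11^128 ≡ 269^2 = 72361 ≡ 1626 (mod 2021)
11^256 ≡ 1626^2 = 2643876 ≡ 408 (mod 2021)
11^512 ≡ 408^2 = 166464 ≡ 742 (mod 2021)
11^1024 ≡ 742^2 = 550564 ≡ 852 (mod 2021)
2020 = 1024 + 512 + 256 + 128 + 64 + 32 + 4 in binary powers of 2.
So 11^2020 ≡ 852 · 742 · 408 · 1626 · 269 · 150 · 494 ≡ 1741 (mod 2021).
Since 1741 ≠ 1, base 11 is a Fermat witness: 2021 is composite.

1741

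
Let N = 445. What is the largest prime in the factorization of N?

89

445 = 5 · 89
89 is prime.
So 445 = 5 · 89; the largest prime factor is 89.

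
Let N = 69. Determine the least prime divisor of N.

69 is odd.
Digit sum 15, divisible by 3.

3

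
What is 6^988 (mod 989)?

522

6^1 ≡ 6 (mod 989)
6^2 ≡ 6^2 = 36 ≡ 36 (mod 989)
6^4 ≡ 36^2 = 1296 ≡ 307 (mod 989)
6^8 ≡ 307^2 = 94249 ≡ 294 (mod 989)
6^16 ≡ 294^2 = 86436 ≡ 393 (mod 989)
6^32 ≡ 393^2 = 154449 ≡ 165 (mod 989)
6^64 ≡ 165^2 = 27225 ≡ 522 (mod 989)
6^128 ≡ 522^2 = 272484 ≡ 509 (mod 989)
6^256 ≡ 509^2 = 259081 ≡ 952 (mod 989)
6^512 ≡ 952^2 = 906304 ≡ 380 (mod 989)
988 = 512 + 256 + 128 + 64 + 16 + 8 + 4 in binary powers of 2.
So 6^988 ≡ 380 · 952 · 509 · 522 · 393 · 294 · 307 ≡ 522 (mod 989).
Since 522 ≠ 1, base 6 is a Fermat witness: 989 is composite.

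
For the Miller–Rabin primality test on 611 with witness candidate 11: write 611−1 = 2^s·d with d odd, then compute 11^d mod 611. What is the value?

611 − 1 = 610 = 2^1 · 305, so d = 305.
11^1 ≡ 11 (mod 611)
11^2 ≡ 11^2 = 121 ≡ 121 (mod 611)
11^4 ≡ 121^2 = 14641 ≡ 588 (mod 611)
11^8 ≡ 588^2 = 345744 ≡ 529 (mod 611)
11^16 ≡ 529^2 = 279841 ≡ 3 (mod 611)
11^32 ≡ 3^2 = 9 ≡ 9 (mod 611)
11^64 ≡ 9^2 = 81 ≡ 81 (mod 611)
11^128 ≡ 81^2 = 6561 ≡ 451 (mod 611)
11^256 ≡ 451^2 = 203401 ≡ 549 (mod 611)
305 = 256 + 32 + 16 + 1 in binary powers of 2.
So 11^305 ≡ 549 · 9 · 3 · 11 ≡ 527 (mod 611).
Squaring chain: 527; never reaches −1, so base 11 is a Miller–Rabin witness that 611 is composite.

527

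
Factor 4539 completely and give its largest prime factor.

89

4539 = 3 · 1513
1513 = 17 · 89
89 is prime.
So 4539 = 3 · 17 · 89; the largest prime factor is 89.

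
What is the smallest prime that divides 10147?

10147 is odd.
Digit sum 13, not divisible by 3.
Ends in 7: not divisible by 5.
7: 10147 = 7·1449 + 4
11: 10147 = 11·922 + 5
13: 10147 = 13·780 + 7
17: 10147 = 17·596 + 15
19: 10147 = 19·534 + 1
23: 10147 = 23·441 + 4
29: 10147 = 29·349 + 26
31: 10147 = 31·327 + 10
37: 10147 = 37·274 + 9
41: 10147 = 41·247 + 20
43: 10147 = 43·235 + 42
47: 10147 = 47·215 + 42
53: 10147 = 53·191 + 24
59: 10147 = 59·171 + 58
61: 10147 = 61·166 + 21
67: 10147 = 67·151 + 30
71: 10147 = 71·142 + 65
73: 10147 = 73·139

73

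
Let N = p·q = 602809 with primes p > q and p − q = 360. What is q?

617

Since p = q + 360, we have 602809 = q(q + 360), so q² + 360q − 602809 = 0.
Discriminant: 360² + 4·602809 = 129600 + 2411236 = 2540836; √2540836 = 1594.
q = (−360 + 1594)/2 = 617, and p = q + 360 = 977.
Check: 617 · 977 = 602809.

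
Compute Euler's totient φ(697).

640

Factor: 697 = 17 · 41.
φ(697) = (17−1) · (41−1) = 16 · 40 = 640.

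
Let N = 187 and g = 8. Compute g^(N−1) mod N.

8^1 ≡ 8 (mod 187)
8^2 ≡ 8^2 = 64 ≡ 64 (mod 187)
8^4 ≡ 64^2 = 4096 ≡ 169 (mod 187)
8^8 ≡ 169^2 = 28561 ≡ 137 (mod 187)
8^16 ≡ 137^2 = 18769 ≡ 69 (mod 187)
8^32 ≡ 69^2 = 4761 ≡ 86 (mod 187)
8^64 ≡ 86^2 = 7396 ≡ 103 (mod 187)
8^128 ≡ 103^2 = 10609 ≡ 137 (mod 187)
186 = 128 + 32 + 16 + 8 + 2 in binary powers of 2.
So 8^186 ≡ 137 · 86 · 69 · 137 · 64 ≡ 47 (mod 187).
Since 47 ≠ 1, base 8 is a Fermat witness: 187 is composite.

47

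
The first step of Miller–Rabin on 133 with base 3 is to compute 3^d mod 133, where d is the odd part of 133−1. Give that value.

69

133 − 1 = 132 = 2^2 · 33, so d = 33.
3^1 ≡ 3 (mod 133)
3^2 ≡ 3^2 = 9 ≡ 9 (mod 133)
3^4 ≡ 9^2 = 81 ≡ 81 (mod 133)
3^8 ≡ 81^2 = 6561 ≡ 44 (mod 133)
3^16 ≡ 44^2 = 1936 ≡ 74 (mod 133)
3^32 ≡ 74^2 = 5476 ≡ 23 (mod 133)
33 = 32 + 1 in binary powers of 2.
So 3^33 ≡ 23 · 3 ≡ 69 (mod 133).
Squaring chain: 69 → 106; never reaches −1, so base 3 is a Miller–Rabin witness that 133 is composite.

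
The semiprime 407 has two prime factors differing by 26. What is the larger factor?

Since p = q + 26, we have 407 = q(q + 26), so q² + 26q − 407 = 0.
Discriminant: 26² + 4·407 = 676 + 1628 = 2304; √2304 = 48.
q = (−26 + 48)/2 = 11, and p = q + 26 = 37.
Check: 11 · 37 = 407.

37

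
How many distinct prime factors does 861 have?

3

861 = 3 · 287
287 = 7 · 41
861 = 3 · 7 · 41, which has 3 distinct prime factors.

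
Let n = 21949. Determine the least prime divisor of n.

21949 is odd.
Digit sum 25, not divisible by 3.
Ends in 9: not divisible by 5.
7: 21949 = 7·3135 + 4
11: 21949 = 11·1995 + 4
13: 21949 = 13·1688 + 5
17: 21949 = 17·1291 + 2
19: 21949 = 19·1155 + 4
23: 21949 = 23·954 + 7
29: 21949 = 29·756 + 25
31: 21949 = 31·708 + 1
37: 21949 = 37·593 + 8
41: 21949 = 41·535 + 14
43: 21949 = 43·510 + 19
47: 21949 = 47·467

47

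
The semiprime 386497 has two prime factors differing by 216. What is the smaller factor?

523

Since p = q + 216, we have 386497 = q(q + 216), so q² + 216q − 386497 = 0.
Discriminant: 216² + 4·386497 = 46656 + 1545988 = 1592644; √1592644 = 1262.
q = (−216 + 1262)/2 = 523, and p = q + 216 = 739.
Check: 523 · 739 = 386497.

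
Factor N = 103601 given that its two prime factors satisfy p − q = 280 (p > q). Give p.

Since p = q + 280, we have 103601 = q(q + 280), so q² + 280q − 103601 = 0.
Discriminant: 280² + 4·103601 = 78400 + 414404 = 492804; √492804 = 702.
q = (−280 + 702)/2 = 211, and p = q + 280 = 491.
Check: 211 · 491 = 103601.

491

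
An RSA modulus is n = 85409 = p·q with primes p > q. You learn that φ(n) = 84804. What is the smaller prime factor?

φ(n) = (p−1)(q−1) = n − (p+q) + 1, so p + q = 85409 − 84804 + 1 = 606.
p and q are the roots of t² − 606t + 85409 = 0.
Discriminant: 606² − 4·85409 = 367236 − 341636 = 25600; √25600 = 160.
q = (606 − 160)/2 = 223, p = (606 + 160)/2 = 383.
Check: 223 · 383 = 85409.

223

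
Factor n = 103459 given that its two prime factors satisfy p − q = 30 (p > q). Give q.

307

Since p = q + 30, we have 103459 = q(q + 30), so q² + 30q − 103459 = 0.
Discriminant: 30² + 4·103459 = 900 + 413836 = 414736; √414736 = 644.
q = (−30 + 644)/2 = 307, and p = q + 30 = 337.
Check: 307 · 337 = 103459.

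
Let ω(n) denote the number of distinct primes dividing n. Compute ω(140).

140 = 2^2 · 35
35 = 5 · 7
140 = 2^2 · 5 · 7, which has 3 distinct prime factors.

3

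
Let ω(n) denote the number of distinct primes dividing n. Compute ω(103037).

4

103037 = 11 · 9367
9367 = 17 · 551
551 = 19 · 29
103037 = 11 · 17 · 19 · 29, which has 4 distinct prime factors.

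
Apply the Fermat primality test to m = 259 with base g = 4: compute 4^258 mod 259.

211

4^1 ≡ 4 (mod 259)
4^2 ≡ 4^2 = 16 ≡ 16 (mod 259)
4^4 ≡ 16^2 = 256 ≡ 256 (mod 259)
4^8 ≡ 256^2 = 65536 ≡ 9 (mod 259)
4^16 ≡ 9^2 = 81 ≡ 81 (mod 259)
4^32 ≡ 81^2 = 6561 ≡ 86 (mod 259)
4^64 ≡ 86^2 = 7396 ≡ 144 (mod 259)
4^128 ≡ 144^2 = 20736 ≡ 16 (mod 259)
4^256 ≡ 16^2 = 256 ≡ 256 (mod 259)
258 = 256 + 2 in binary powers of 2.
So 4^258 ≡ 256 · 16 ≡ 211 (mod 259).
Since 211 ≠ 1, base 4 is a Fermat witness: 259 is composite.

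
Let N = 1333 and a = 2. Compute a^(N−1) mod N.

2^1 ≡ 2 (mod 1333)
2^2 ≡ 2^2 = 4 ≡ 4 (mod 1333)
2^4 ≡ 4^2 = 16 ≡ 16 (mod 1333)
2^8 ≡ 16^2 = 256 ≡ 256 (mod 1333)
2^16 ≡ 256^2 = 65536 ≡ 219 (mod 1333)
2^32 ≡ 219^2 = 47961 ≡ 1306 (mod 1333)
2^64 ≡ 1306^2 = 1705636 ≡ 729 (mod 1333)
2^128 ≡ 729^2 = 531441 ≡ 907 (mod 1333)
2^256 ≡ 907^2 = 822649 ≡ 188 (mod 1333)
2^512 ≡ 188^2 = 35344 ≡ 686 (mod 1333)
2^1024 ≡ 686^2 = 470596 ≡ 47 (mod 1333)
1332 = 1024 + 256 + 32 + 16 + 4 in binary powers of 2.
So 2^1332 ≡ 47 · 188 · 1306 · 219 · 16 ≡ 4 (mod 1333).
Since 4 ≠ 1, base 2 is a Fermat witness: 1333 is composite.

4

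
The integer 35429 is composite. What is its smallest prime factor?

71

35429 is odd.
Digit sum 23, not divisible by 3.
Ends in 9: not divisible by 5.
7: 35429 = 7·5061 + 2
11: 35429 = 11·3220 + 9
13: 35429 = 13·2725 + 4
17: 35429 = 17·2084 + 1
19: 35429 = 19·1864 + 13
23: 35429 = 23·1540 + 9
29: 35429 = 29·1221 + 20
31: 35429 = 31·1142 + 27
37: 35429 = 37·957 + 20
41: 35429 = 41·864 + 5
43: 35429 = 43·823 + 40
47: 35429 = 47·753 + 38
53: 35429 = 53·668 + 25
59: 35429 = 59·600 + 29
61: 35429 = 61·580 + 49
67: 35429 = 67·528 + 53
71: 35429 = 71·499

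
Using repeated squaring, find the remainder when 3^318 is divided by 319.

3^1 ≡ 3 (mod 319)
3^2 ≡ 3^2 = 9 ≡ 9 (mod 319)
3^4 ≡ 9^2 = 81 ≡ 81 (mod 319)
3^8 ≡ 81^2 = 6561 ≡ 181 (mod 319)
3^16 ≡ 181^2 = 32761 ≡ 223 (mod 319)
3^32 ≡ 223^2 = 49729 ≡ 284 (mod 319)
3^64 ≡ 284^2 = 80656 ≡ 268 (mod 319)
3^128 ≡ 268^2 = 71824 ≡ 49 (mod 319)
3^256 ≡ 49^2 = 2401 ≡ 168 (mod 319)
318 = 256 + 32 + 16 + 8 + 4 + 2 in binary powers of 2.
So 3^318 ≡ 168 · 284 · 223 · 181 · 81 · 9 ≡ 5 (mod 319).
Since 5 ≠ 1, base 3 is a Fermat witness: 319 is composite.

5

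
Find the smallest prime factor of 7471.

7471 is odd.
Digit sum 19, not divisible by 3.
Ends in 1: not divisible by 5.
7: 7471 = 7·1067 + 2
11: 7471 = 11·679 + 2
13: 7471 = 13·574 + 9
17: 7471 = 17·439 + 8
19: 7471 = 19·393 + 4
23: 7471 = 23·324 + 19
29: 7471 = 29·257 + 18
31: 7471 = 31·241

31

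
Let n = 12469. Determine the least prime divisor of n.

12469 is odd.
Digit sum 22, not divisible by 3.
Ends in 9: not divisible by 5.
7: 12469 = 7·1781 + 2
11: 12469 = 11·1133 + 6
13: 12469 = 13·959 + 2
17: 12469 = 17·733 + 8
19: 12469 = 19·656 + 5
23: 12469 = 23·542 + 3
29: 12469 = 29·429 + 28
31: 12469 = 31·402 + 7
37: 12469 = 37·337

37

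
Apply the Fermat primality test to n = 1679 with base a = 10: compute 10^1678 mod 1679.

10^1 ≡ 10 (mod 1679)
10^2 ≡ 10^2 = 100 ≡ 100 (mod 1679)
10^4 ≡ 100^2 = 10000 ≡ 1605 (mod 1679)
10^8 ≡ 1605^2 = 2576025 ≡ 439 (mod 1679)
10^16 ≡ 439^2 = 192721 ≡ 1315 (mod 1679)
10^32 ≡ 1315^2 = 1729225 ≡ 1534 (mod 1679)
10^64 ≡ 1534^2 = 2353156 ≡ 877 (mod 1679)
10^128 ≡ 877^2 = 769129 ≡ 147 (mod 1679)
10^256 ≡ 147^2 = 21609 ≡ 1461 (mod 1679)
10^512 ≡ 1461^2 = 2134521 ≡ 512 (mod 1679)
10^1024 ≡ 512^2 = 262144 ≡ 220 (mod 1679)
1678 = 1024 + 512 + 128 + 8 + 4 + 2 in binary powers of 2.
So 10^1678 ≡ 220 · 512 · 147 · 439 · 1605 · 100 ≡ 995 (mod 1679).
Since 995 ≠ 1, base 10 is a Fermat witness: 1679 is composite.

995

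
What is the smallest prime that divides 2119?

2119 is odd.
Digit sum 13, not divisible by 3.
Ends in 9: not divisible by 5.
7: 2119 = 7·302 + 5
11: 2119 = 11·192 + 7
13: 2119 = 13·163

13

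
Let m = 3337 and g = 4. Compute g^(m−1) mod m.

192

4^1 ≡ 4 (mod 3337)
4^2 ≡ 4^2 = 16 ≡ 16 (mod 3337)
4^4 ≡ 16^2 = 256 ≡ 256 (mod 3337)
4^8 ≡ 256^2 = 65536 ≡ 2133 (mod 3337)
4^16 ≡ 2133^2 = 4549689 ≡ 1358 (mod 3337)
4^32 ≡ 1358^2 = 1844164 ≡ 2140 (mod 3337)
4^64 ≡ 2140^2 = 4579600 ≡ 1236 (mod 3337)
4^128 ≡ 1236^2 = 1527696 ≡ 2687 (mod 3337)
4^256 ≡ 2687^2 = 7219969 ≡ 2038 (mod 3337)
4^512 ≡ 2038^2 = 4153444 ≡ 2216 (mod 3337)
4^1024 ≡ 2216^2 = 4910656 ≡ 1929 (mod 3337)
4^2048 ≡ 1929^2 = 3721041 ≡ 286 (mod 3337)
3336 = 2048 + 1024 + 256 + 8 in binary powers of 2.
So 4^3336 ≡ 286 · 1929 · 2038 · 2133 ≡ 192 (mod 3337).
Since 192 ≠ 1, base 4 is a Fermat witness: 3337 is composite.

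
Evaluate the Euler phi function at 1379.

Factor: 1379 = 7 · 197.
φ(1379) = (7−1) · (197−1) = 6 · 196 = 1176.

1176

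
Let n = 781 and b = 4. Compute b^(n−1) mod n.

474

4^1 ≡ 4 (mod 781)
4^2 ≡ 4^2 = 16 ≡ 16 (mod 781)
4^4 ≡ 16^2 = 256 ≡ 256 (mod 781)
4^8 ≡ 256^2 = 65536 ≡ 713 (mod 781)
4^16 ≡ 713^2 = 508369 ≡ 719 (mod 781)
4^32 ≡ 719^2 = 516961 ≡ 720 (mod 781)
4^64 ≡ 720^2 = 518400 ≡ 597 (mod 781)
4^128 ≡ 597^2 = 356409 ≡ 273 (mod 781)
4^256 ≡ 273^2 = 74529 ≡ 334 (mod 781)
4^512 ≡ 334^2 = 111556 ≡ 654 (mod 781)
780 = 512 + 256 + 8 + 4 in binary powers of 2.
So 4^780 ≡ 654 · 334 · 713 · 256 ≡ 474 (mod 781).
Since 474 ≠ 1, base 4 is a Fermat witness: 781 is composite.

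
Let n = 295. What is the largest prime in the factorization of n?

59

295 = 5 · 59
59 is prime.
So 295 = 5 · 59; the largest prime factor is 59.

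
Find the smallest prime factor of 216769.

216769 is odd.
Digit sum 31, not divisible by 3.
Ends in 9: not divisible by 5.
7: 216769 = 7·30967

7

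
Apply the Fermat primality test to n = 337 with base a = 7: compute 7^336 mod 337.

7^1 ≡ 7 (mod 337)
7^2 ≡ 7^2 = 49 ≡ 49 (mod 337)
7^4 ≡ 49^2 = 2401 ≡ 42 (mod 337)
7^8 ≡ 42^2 = 1764 ≡ 79 (mod 337)
7^16 ≡ 79^2 = 6241 ≡ 175 (mod 337)
7^32 ≡ 175^2 = 30625 ≡ 295 (mod 337)
7^64 ≡ 295^2 = 87025 ≡ 79 (mod 337)
7^128 ≡ 79^2 = 6241 ≡ 175 (mod 337)
7^256 ≡ 175^2 = 30625 ≡ 295 (mod 337)
336 = 256 + 64 + 16 in binary powers of 2.
So 7^336 ≡ 295 · 79 · 175 ≡ 1 (mod 337).
Since the result is 1, base 7 gives no evidence that 337 is composite.

1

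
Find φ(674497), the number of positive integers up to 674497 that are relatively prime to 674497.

649152

Factor: 674497 = 47 · 113 · 127.
φ(674497) = (47−1) · (113−1) · (127−1) = 46 · 112 · 126 = 649152.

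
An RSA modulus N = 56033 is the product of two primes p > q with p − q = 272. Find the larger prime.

409

Since p = q + 272, we have 56033 = q(q + 272), so q² + 272q − 56033 = 0.
Discriminant: 272² + 4·56033 = 73984 + 224132 = 298116; √298116 = 546.
q = (−272 + 546)/2 = 137, and p = q + 272 = 409.
Check: 137 · 409 = 56033.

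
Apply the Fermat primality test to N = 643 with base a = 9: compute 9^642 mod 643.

1

9^1 ≡ 9 (mod 643)
9^2 ≡ 9^2 = 81 ≡ 81 (mod 643)
9^4 ≡ 81^2 = 6561 ≡ 131 (mod 643)
9^8 ≡ 131^2 = 17161 ≡ 443 (mod 643)
9^16 ≡ 443^2 = 196249 ≡ 134 (mod 643)
9^32 ≡ 134^2 = 17956 ≡ 595 (mod 643)
9^64 ≡ 595^2 = 354025 ≡ 375 (mod 643)
9^128 ≡ 375^2 = 140625 ≡ 451 (mod 643)
9^256 ≡ 451^2 = 203401 ≡ 213 (mod 643)
9^512 ≡ 213^2 = 45369 ≡ 359 (mod 643)
642 = 512 + 128 + 2 in binary powers of 2.
So 9^642 ≡ 359 · 451 · 81 ≡ 1 (mod 643).
Since the result is 1, base 9 gives no evidence that 643 is composite.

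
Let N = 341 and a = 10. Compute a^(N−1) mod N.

67

10^1 ≡ 10 (mod 341)
10^2 ≡ 10^2 = 100 ≡ 100 (mod 341)
10^4 ≡ 100^2 = 10000 ≡ 111 (mod 341)
10^8 ≡ 111^2 = 12321 ≡ 45 (mod 341)
10^16 ≡ 45^2 = 2025 ≡ 320 (mod 341)
10^32 ≡ 320^2 = 102400 ≡ 100 (mod 341)
10^64 ≡ 100^2 = 10000 ≡ 111 (mod 341)
10^128 ≡ 111^2 = 12321 ≡ 45 (mod 341)
10^256 ≡ 45^2 = 2025 ≡ 320 (mod 341)
340 = 256 + 64 + 16 + 4 in binary powers of 2.
So 10^340 ≡ 320 · 111 · 320 · 111 ≡ 67 (mod 341).
Since 67 ≠ 1, base 10 is a Fermat witness: 341 is composite.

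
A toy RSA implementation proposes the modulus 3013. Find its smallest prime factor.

3013 is odd.
Digit sum 7, not divisible by 3.
Ends in 3: not divisible by 5.
7: 3013 = 7·430 + 3
11: 3013 = 11·273 + 10
13: 3013 = 13·231 + 10
17: 3013 = 17·177 + 4
19: 3013 = 19·158 + 11
23: 3013 = 23·131

23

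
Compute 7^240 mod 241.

7^1 ≡ 7 (mod 241)
7^2 ≡ 7^2 = 49 ≡ 49 (mod 241)
7^4 ≡ 49^2 = 2401 ≡ 232 (mod 241)
7^8 ≡ 232^2 = 53824 ≡ 81 (mod 241)
7^16 ≡ 81^2 = 6561 ≡ 54 (mod 241)
7^32 ≡ 54^2 = 2916 ≡ 24 (mod 241)
7^64 ≡ 24^2 = 576 ≡ 94 (mod 241)
7^128 ≡ 94^2 = 8836 ≡ 160 (mod 241)
240 = 128 + 64 + 32 + 16 in binary powers of 2.
So 7^240 ≡ 160 · 94 · 24 · 54 ≡ 1 (mod 241).
Since the result is 1, base 7 gives no evidence that 241 is composite.

1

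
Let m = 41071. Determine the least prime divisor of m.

41071 is odd.
Digit sum 13, not divisible by 3.
Ends in 1: not divisible by 5.
7: 41071 = 7·5867 + 2
11: 41071 = 11·3733 + 8
13: 41071 = 13·3159 + 4
17: 41071 = 17·2415 + 16
19: 41071 = 19·2161 + 12
23: 41071 = 23·1785 + 16
29: 41071 = 29·1416 + 7
31: 41071 = 31·1324 + 27
37: 41071 = 37·1110 + 1
41: 41071 = 41·1001 + 30
43: 41071 = 43·955 + 6
47: 41071 = 47·873 + 40
53: 41071 = 53·774 + 49
59: 41071 = 59·696 + 7
61: 41071 = 61·673 + 18
67: 41071 = 67·613

67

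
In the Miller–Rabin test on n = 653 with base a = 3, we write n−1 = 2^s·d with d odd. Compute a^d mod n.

653 − 1 = 652 = 2^2 · 163, so d = 163.
3^1 ≡ 3 (mod 653)
3^2 ≡ 3^2 = 9 ≡ 9 (mod 653)
3^4 ≡ 9^2 = 81 ≡ 81 (mod 653)
3^8 ≡ 81^2 = 6561 ≡ 31 (mod 653)
3^16 ≡ 31^2 = 961 ≡ 308 (mod 653)
3^32 ≡ 308^2 = 94864 ≡ 179 (mod 653)
3^64 ≡ 179^2 = 32041 ≡ 44 (mod 653)
3^128 ≡ 44^2 = 1936 ≡ 630 (mod 653)
163 = 128 + 32 + 2 + 1 in binary powers of 2.
So 3^163 ≡ 630 · 179 · 9 · 3 ≡ 504 (mod 653).
Squaring chain: 504 → 652; reaches −1, so base 3 does not prove 653 composite.

504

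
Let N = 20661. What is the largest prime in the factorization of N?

97

20661 = 3 · 6887
6887 = 71 · 97
97 is prime.
So 20661 = 3 · 71 · 97; the largest prime factor is 97.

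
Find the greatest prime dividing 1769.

1769 = 29 · 61
61 is prime.
So 1769 = 29 · 61; the largest prime factor is 61.

61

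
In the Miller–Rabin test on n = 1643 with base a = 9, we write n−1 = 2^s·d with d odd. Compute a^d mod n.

820

1643 − 1 = 1642 = 2^1 · 821, so d = 821.
9^1 ≡ 9 (mod 1643)
9^2 ≡ 9^2 = 81 ≡ 81 (mod 1643)
9^4 ≡ 81^2 = 6561 ≡ 1632 (mod 1643)
9^8 ≡ 1632^2 = 2663424 ≡ 121 (mod 1643)
9^16 ≡ 121^2 = 14641 ≡ 1497 (mod 1643)
9^32 ≡ 1497^2 = 2241009 ≡ 1600 (mod 1643)
9^64 ≡ 1600^2 = 2560000 ≡ 206 (mod 1643)
9^128 ≡ 206^2 = 42436 ≡ 1361 (mod 1643)
9^256 ≡ 1361^2 = 1852321 ≡ 660 (mod 1643)
9^512 ≡ 660^2 = 435600 ≡ 205 (mod 1643)
821 = 512 + 256 + 32 + 16 + 4 + 1 in binary powers of 2.
So 9^821 ≡ 205 · 660 · 1600 · 1497 · 1632 · 9 ≡ 820 (mod 1643).
Squaring chain: 820; never reaches −1, so base 9 is a Miller–Rabin witness that 1643 is composite.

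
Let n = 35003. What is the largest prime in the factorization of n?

35003 = 17 · 2059
2059 = 29 · 71
71 is prime.
So 35003 = 17 · 29 · 71; the largest prime factor is 71.

71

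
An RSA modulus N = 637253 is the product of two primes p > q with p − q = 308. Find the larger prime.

Since p = q + 308, we have 637253 = q(q + 308), so q² + 308q − 637253 = 0.
Discriminant: 308² + 4·637253 = 94864 + 2549012 = 2643876; √2643876 = 1626.
q = (−308 + 1626)/2 = 659, and p = q + 308 = 967.
Check: 659 · 967 = 637253.

967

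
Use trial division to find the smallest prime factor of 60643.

11

60643 is odd.
Digit sum 19, not divisible by 3.
Ends in 3: not divisible by 5.
7: 60643 = 7·8663 + 2
11: 60643 = 11·5513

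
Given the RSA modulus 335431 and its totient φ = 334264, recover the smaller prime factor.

φ(n) = (p−1)(q−1) = n − (p+q) + 1, so p + q = 335431 − 334264 + 1 = 1168.
p and q are the roots of t² − 1168t + 335431 = 0.
Discriminant: 1168² − 4·335431 = 1364224 − 1341724 = 22500; √22500 = 150.
q = (1168 − 150)/2 = 509, p = (1168 + 150)/2 = 659.
Check: 509 · 659 = 335431.

509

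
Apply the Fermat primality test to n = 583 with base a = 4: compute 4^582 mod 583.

4^1 ≡ 4 (mod 583)
4^2 ≡ 4^2 = 16 ≡ 16 (mod 583)
4^4 ≡ 16^2 = 256 ≡ 256 (mod 583)
4^8 ≡ 256^2 = 65536 ≡ 240 (mod 583)
4^16 ≡ 240^2 = 57600 ≡ 466 (mod 583)
4^32 ≡ 466^2 = 217156 ≡ 280 (mod 583)
4^64 ≡ 280^2 = 78400 ≡ 278 (mod 583)
4^128 ≡ 278^2 = 77284 ≡ 328 (mod 583)
4^256 ≡ 328^2 = 107584 ≡ 312 (mod 583)
4^512 ≡ 312^2 = 97344 ≡ 566 (mod 583)
582 = 512 + 64 + 4 + 2 in binary powers of 2.
So 4^582 ≡ 566 · 278 · 256 · 16 ≡ 236 (mod 583).
Since 236 ≠ 1, base 4 is a Fermat witness: 583 is composite.

236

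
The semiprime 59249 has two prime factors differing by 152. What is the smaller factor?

Since p = q + 152, we have 59249 = q(q + 152), so q² + 152q − 59249 = 0.
Discriminant: 152² + 4·59249 = 23104 + 236996 = 260100; √260100 = 510.
q = (−152 + 510)/2 = 179, and p = q + 152 = 331.
Check: 179 · 331 = 59249.

179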